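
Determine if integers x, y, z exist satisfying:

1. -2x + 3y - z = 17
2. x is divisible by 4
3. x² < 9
Yes

Take x = 0, y = 6, z = 1. Substituting into each constraint:
  (1) -2(0) + 3(6) + (-1) = 17 ✓
  (2) 0 = 4 × 0, remainder 0 ✓
  (3) x² = (0)² = 0, and 0 < 9 ✓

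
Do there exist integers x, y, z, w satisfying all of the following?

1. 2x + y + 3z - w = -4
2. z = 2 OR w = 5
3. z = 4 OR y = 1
Yes

Take x = -5, y = -1, z = 4, w = 5. Substituting into each constraint:
  (1) 2(-5) + (-1) + 3(4) + (-5) = -4 ✓
  (2) w = 5, target 5 ✓ (second branch holds)
  (3) z = 4, target 4 ✓ (first branch holds)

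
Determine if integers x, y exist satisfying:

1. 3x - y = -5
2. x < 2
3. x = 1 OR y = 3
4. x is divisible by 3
No

The full constraint system is jointly infeasible over the integers. Each constraint and what it forces:

  - 3x - y = -5: is a linear equation tying the variables together
  - x < 2: bounds one variable relative to a constant
  - x = 1 OR y = 3: forces a choice: either x = 1 or y = 3
  - x is divisible by 3: restricts x to multiples of 3

Split on the disjunction (x = 1 OR y = 3):
  • If x = 1: this contradicts the divisibility constraint — 1 is not a multiple of 3.
  • If y = 3: with y = 3, writing x = 3x', every remaining term of the linear equation is divisible by 9, so the left side is ≡ 0 (mod 9); but the right side -2 ≡ 7 (mod 9). No integers can satisfy it.
Both branches are infeasible, so the system has no integer solution.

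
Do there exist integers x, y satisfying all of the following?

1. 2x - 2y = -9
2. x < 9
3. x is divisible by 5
No

Even the single constraint (2x - 2y = -9) is infeasible over the integers.

  - 2x - 2y = -9: every term on the left is divisible by 2, so the LHS ≡ 0 (mod 2), but the RHS -9 is not — no integer solution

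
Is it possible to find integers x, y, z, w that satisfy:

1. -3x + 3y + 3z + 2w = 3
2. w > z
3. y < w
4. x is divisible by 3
Yes

Take x = 0, y = -3, z = 2, w = 3. Substituting into each constraint:
  (1) -3(0) + 3(-3) + 3(2) + 2(3) = 3 ✓
  (2) 3 > 2 ✓
  (3) -3 < 3 ✓
  (4) 0 = 3 × 0, remainder 0 ✓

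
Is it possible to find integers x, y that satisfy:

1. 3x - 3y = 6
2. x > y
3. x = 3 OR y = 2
Yes

Take x = 3, y = 1. Substituting into each constraint:
  (1) 3(3) - 3(1) = 6 ✓
  (2) 3 > 1 ✓
  (3) x = 3, target 3 ✓ (first branch holds)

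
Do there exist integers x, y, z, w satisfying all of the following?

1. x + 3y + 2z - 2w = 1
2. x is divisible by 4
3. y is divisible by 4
No

The full constraint system is jointly infeasible over the integers. Each constraint and what it forces:

  - x + 3y + 2z - 2w = 1: is a linear equation tying the variables together
  - x is divisible by 4: restricts x to multiples of 4
  - y is divisible by 4: restricts y to multiples of 4

Modular obstruction: writing x = 4x' and writing y = 4y', every remaining term of the linear equation is divisible by 2, so the left side is ≡ 0 (mod 2); but the right side 1 ≡ 1 (mod 2). No integers can satisfy it.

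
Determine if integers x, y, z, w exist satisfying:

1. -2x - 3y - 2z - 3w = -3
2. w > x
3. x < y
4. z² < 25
Yes

Take x = 0, y = 1, z = -3, w = 2. Substituting into each constraint:
  (1) -2(0) - 3(1) - 2(-3) - 3(2) = -3 ✓
  (2) 2 > 0 ✓
  (3) 0 < 1 ✓
  (4) z² = (-3)² = 9, and 9 < 25 ✓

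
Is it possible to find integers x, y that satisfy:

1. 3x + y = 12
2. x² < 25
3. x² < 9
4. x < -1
Yes

Take x = -2, y = 18. Substituting into each constraint:
  (1) 3(-2) + 18 = 12 ✓
  (2) x² = (-2)² = 4, and 4 < 25 ✓
  (3) x² = (-2)² = 4, and 4 < 9 ✓
  (4) -2 < -1 ✓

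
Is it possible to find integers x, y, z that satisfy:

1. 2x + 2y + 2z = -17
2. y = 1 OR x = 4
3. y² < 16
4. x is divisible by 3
No

Even the single constraint (2x + 2y + 2z = -17) is infeasible over the integers.

  - 2x + 2y + 2z = -17: every term on the left is divisible by 2, so the LHS ≡ 0 (mod 2), but the RHS -17 is not — no integer solution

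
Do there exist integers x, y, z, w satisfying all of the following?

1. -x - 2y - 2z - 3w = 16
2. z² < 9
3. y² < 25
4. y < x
Yes

Take x = 3, y = 1, z = 0, w = -7. Substituting into each constraint:
  (1) (-3) - 2(1) - 2(0) - 3(-7) = 16 ✓
  (2) z² = (0)² = 0, and 0 < 9 ✓
  (3) y² = (1)² = 1, and 1 < 25 ✓
  (4) 1 < 3 ✓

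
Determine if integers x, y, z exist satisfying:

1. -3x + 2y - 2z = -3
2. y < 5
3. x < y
Yes

Take x = 1, y = 2, z = 2. Substituting into each constraint:
  (1) -3(1) + 2(2) - 2(2) = -3 ✓
  (2) 2 < 5 ✓
  (3) 1 < 2 ✓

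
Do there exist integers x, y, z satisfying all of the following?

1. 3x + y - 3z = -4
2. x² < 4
Yes

Take x = 0, y = 2, z = 2. Substituting into each constraint:
  (1) 3(0) + 2 - 3(2) = -4 ✓
  (2) x² = (0)² = 0, and 0 < 4 ✓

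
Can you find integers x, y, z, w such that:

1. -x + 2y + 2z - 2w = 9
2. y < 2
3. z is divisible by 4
Yes

Take x = 1, y = 0, z = 0, w = -5. Substituting into each constraint:
  (1) (-1) + 2(0) + 2(0) - 2(-5) = 9 ✓
  (2) 0 < 2 ✓
  (3) 0 = 4 × 0, remainder 0 ✓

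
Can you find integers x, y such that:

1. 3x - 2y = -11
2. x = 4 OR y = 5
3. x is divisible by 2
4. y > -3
No

A contradictory subset is {3x - 2y = -11, x = 4 OR y = 5}. No integer assignment can satisfy these jointly:

  - 3x - 2y = -11: is a linear equation tying the variables together
  - x = 4 OR y = 5: forces a choice: either x = 4 or y = 5

Split on the disjunction (x = 4 OR y = 5):
  • If x = 4: with x = 4, every remaining term of the linear equation is divisible by 2, so the left side is ≡ 0 (mod 2); but the right side -23 ≡ 1 (mod 2). No integers can satisfy it.
  • If y = 5: with y = 5, every remaining term of the linear equation is divisible by 3, so the left side is ≡ 0 (mod 3); but the right side -1 ≡ 2 (mod 3). No integers can satisfy it.
Both branches are infeasible, so the system has no integer solution.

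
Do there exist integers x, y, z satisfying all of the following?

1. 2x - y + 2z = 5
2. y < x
Yes

Take x = 0, y = -1, z = 2. Substituting into each constraint:
  (1) 2(0) + 1 + 2(2) = 5 ✓
  (2) -1 < 0 ✓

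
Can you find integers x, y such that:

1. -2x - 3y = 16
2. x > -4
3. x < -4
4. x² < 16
No

A contradictory subset is {x > -4, x < -4}. No integer assignment can satisfy these jointly:

  - x > -4: bounds one variable relative to a constant
  - x < -4: bounds one variable relative to a constant

Direct contradiction: the bounds on x require x ≥ -3 and x ≤ -5 simultaneously, which is empty.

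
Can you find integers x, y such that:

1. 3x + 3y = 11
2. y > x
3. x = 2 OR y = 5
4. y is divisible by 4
No

Even the single constraint (3x + 3y = 11) is infeasible over the integers.

  - 3x + 3y = 11: every term on the left is divisible by 3, so the LHS ≡ 0 (mod 3), but the RHS 11 is not — no integer solution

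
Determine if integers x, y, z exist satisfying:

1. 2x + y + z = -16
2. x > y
Yes

Take x = 0, y = -1, z = -15. Substituting into each constraint:
  (1) 2(0) + (-1) + (-15) = -16 ✓
  (2) 0 > -1 ✓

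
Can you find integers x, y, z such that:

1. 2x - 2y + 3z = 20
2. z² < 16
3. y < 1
Yes

Take x = 10, y = 0, z = 0. Substituting into each constraint:
  (1) 2(10) - 2(0) + 3(0) = 20 ✓
  (2) z² = (0)² = 0, and 0 < 16 ✓
  (3) 0 < 1 ✓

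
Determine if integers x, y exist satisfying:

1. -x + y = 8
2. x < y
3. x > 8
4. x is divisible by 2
Yes

Take x = 10, y = 18. Substituting into each constraint:
  (1) (-10) + 18 = 8 ✓
  (2) 10 < 18 ✓
  (3) 10 > 8 ✓
  (4) 10 = 2 × 5, remainder 0 ✓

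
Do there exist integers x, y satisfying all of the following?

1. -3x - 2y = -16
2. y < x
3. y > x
No

A contradictory subset is {y < x, y > x}. No integer assignment can satisfy these jointly:

  - y < x: bounds one variable relative to another variable
  - y > x: bounds one variable relative to another variable

Direct contradiction: x > y and y > x cannot both hold.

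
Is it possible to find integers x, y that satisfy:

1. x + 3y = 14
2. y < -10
Yes

Take x = 47, y = -11. Substituting into each constraint:
  (1) 47 + 3(-11) = 14 ✓
  (2) -11 < -10 ✓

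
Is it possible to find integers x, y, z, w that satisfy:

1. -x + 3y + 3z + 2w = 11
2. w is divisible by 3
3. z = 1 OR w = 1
Yes

Take x = -2, y = 2, z = 1, w = 0. Substituting into each constraint:
  (1) 2 + 3(2) + 3(1) + 2(0) = 11 ✓
  (2) 0 = 3 × 0, remainder 0 ✓
  (3) z = 1, target 1 ✓ (first branch holds)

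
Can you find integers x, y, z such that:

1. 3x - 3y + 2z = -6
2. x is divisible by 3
Yes

Take x = 0, y = 2, z = 0. Substituting into each constraint:
  (1) 3(0) - 3(2) + 2(0) = -6 ✓
  (2) 0 = 3 × 0, remainder 0 ✓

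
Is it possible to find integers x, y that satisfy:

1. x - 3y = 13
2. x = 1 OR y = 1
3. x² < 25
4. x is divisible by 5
No

A contradictory subset is {x - 3y = 13, x = 1 OR y = 1, x is divisible by 5}. No integer assignment can satisfy these jointly:

  - x - 3y = 13: is a linear equation tying the variables together
  - x = 1 OR y = 1: forces a choice: either x = 1 or y = 1
  - x is divisible by 5: restricts x to multiples of 5

Split on the disjunction (x = 1 OR y = 1):
  • If x = 1: this contradicts the divisibility constraint — 1 is not a multiple of 5.
  • If y = 1: with y = 1, writing x = 5x', every remaining term of the linear equation is divisible by 5, so the left side is ≡ 0 (mod 5); but the right side 16 ≡ 1 (mod 5). No integers can satisfy it.
Both branches are infeasible, so the system has no integer solution.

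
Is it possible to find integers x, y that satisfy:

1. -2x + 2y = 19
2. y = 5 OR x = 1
No

Even the single constraint (-2x + 2y = 19) is infeasible over the integers.

  - -2x + 2y = 19: every term on the left is divisible by 2, so the LHS ≡ 0 (mod 2), but the RHS 19 is not — no integer solution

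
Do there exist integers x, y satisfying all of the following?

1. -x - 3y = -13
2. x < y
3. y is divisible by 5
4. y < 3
No

A contradictory subset is {-x - 3y = -13, x < y, y < 3}. No integer assignment can satisfy these jointly:

  - -x - 3y = -13: is a linear equation tying the variables together
  - x < y: bounds one variable relative to another variable
  - y < 3: bounds one variable relative to a constant

Propagating the comparison: x < y and y ≤ 2 give x ≤ 1. Range argument: with x ∈ [−∞, 1], y ∈ [−∞, 2], the left side of the equation is at least -7, but the right side is -13 < -7. No integer solution exists.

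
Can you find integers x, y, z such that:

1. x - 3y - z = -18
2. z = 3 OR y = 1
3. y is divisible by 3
Yes

Take x = -6, y = 3, z = 3. Substituting into each constraint:
  (1) (-6) - 3(3) + (-3) = -18 ✓
  (2) z = 3, target 3 ✓ (first branch holds)
  (3) 3 = 3 × 1, remainder 0 ✓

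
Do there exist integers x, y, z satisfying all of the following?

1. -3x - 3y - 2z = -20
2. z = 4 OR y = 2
Yes

Take x = 4, y = 0, z = 4. Substituting into each constraint:
  (1) -3(4) - 3(0) - 2(4) = -20 ✓
  (2) z = 4, target 4 ✓ (first branch holds)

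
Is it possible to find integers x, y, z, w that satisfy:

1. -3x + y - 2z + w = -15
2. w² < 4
Yes

Take x = 5, y = 0, z = 0, w = 0. Substituting into each constraint:
  (1) -3(5) + 0 - 2(0) + 0 = -15 ✓
  (2) w² = (0)² = 0, and 0 < 4 ✓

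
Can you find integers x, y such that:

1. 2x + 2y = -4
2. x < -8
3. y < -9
No

The full constraint system is jointly infeasible over the integers. Each constraint and what it forces:

  - 2x + 2y = -4: is a linear equation tying the variables together
  - x < -8: bounds one variable relative to a constant
  - y < -9: bounds one variable relative to a constant

Range argument: with x ∈ [−∞, -9], y ∈ [−∞, -10], the left side of the equation is at most -38, but the right side is -4 > -38. No integer solution exists.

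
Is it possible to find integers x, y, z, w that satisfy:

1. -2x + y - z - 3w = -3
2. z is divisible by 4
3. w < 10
Yes

Take x = 0, y = 0, z = 0, w = 1. Substituting into each constraint:
  (1) -2(0) + 0 + 0 - 3(1) = -3 ✓
  (2) 0 = 4 × 0, remainder 0 ✓
  (3) 1 < 10 ✓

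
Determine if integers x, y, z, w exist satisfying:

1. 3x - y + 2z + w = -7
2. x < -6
Yes

Take x = -7, y = 0, z = 7, w = 0. Substituting into each constraint:
  (1) 3(-7) + 0 + 2(7) + 0 = -7 ✓
  (2) -7 < -6 ✓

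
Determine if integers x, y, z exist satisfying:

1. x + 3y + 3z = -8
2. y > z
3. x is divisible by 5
Yes

Take x = 25, y = -5, z = -6. Substituting into each constraint:
  (1) 25 + 3(-5) + 3(-6) = -8 ✓
  (2) -5 > -6 ✓
  (3) 25 = 5 × 5, remainder 0 ✓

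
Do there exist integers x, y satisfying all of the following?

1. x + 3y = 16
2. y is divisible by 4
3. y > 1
Yes

Take x = 4, y = 4. Substituting into each constraint:
  (1) 4 + 3(4) = 16 ✓
  (2) 4 = 4 × 1, remainder 0 ✓
  (3) 4 > 1 ✓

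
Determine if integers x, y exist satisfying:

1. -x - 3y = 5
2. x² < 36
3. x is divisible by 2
Yes

Take x = -2, y = -1. Substituting into each constraint:
  (1) 2 - 3(-1) = 5 ✓
  (2) x² = (-2)² = 4, and 4 < 36 ✓
  (3) -2 = 2 × -1, remainder 0 ✓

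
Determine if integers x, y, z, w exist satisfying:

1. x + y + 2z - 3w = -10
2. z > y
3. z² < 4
Yes

Take x = -9, y = -1, z = 0, w = 0. Substituting into each constraint:
  (1) (-9) + (-1) + 2(0) - 3(0) = -10 ✓
  (2) 0 > -1 ✓
  (3) z² = (0)² = 0, and 0 < 4 ✓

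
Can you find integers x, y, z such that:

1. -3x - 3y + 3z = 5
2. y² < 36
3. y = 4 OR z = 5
No

Even the single constraint (-3x - 3y + 3z = 5) is infeasible over the integers.

  - -3x - 3y + 3z = 5: every term on the left is divisible by 3, so the LHS ≡ 0 (mod 3), but the RHS 5 is not — no integer solution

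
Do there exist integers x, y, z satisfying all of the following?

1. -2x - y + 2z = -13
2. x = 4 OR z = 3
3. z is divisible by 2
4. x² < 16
No

A contradictory subset is {x = 4 OR z = 3, z is divisible by 2, x² < 16}. No integer assignment can satisfy these jointly:

  - x = 4 OR z = 3: forces a choice: either x = 4 or z = 3
  - z is divisible by 2: restricts z to multiples of 2
  - x² < 16: restricts x to |x| ≤ 3

Split on the disjunction (x = 4 OR z = 3):
  • If x = 4: this contradicts x² < 16, which requires |x| ≤ 3.
  • If z = 3: this contradicts the divisibility constraint — 3 is not a multiple of 2.
Both branches are infeasible, so the system has no integer solution.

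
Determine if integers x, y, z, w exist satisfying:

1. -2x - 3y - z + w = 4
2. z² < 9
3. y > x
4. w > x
Yes

Take x = -3, y = 0, z = 0, w = -2. Substituting into each constraint:
  (1) -2(-3) - 3(0) + 0 + (-2) = 4 ✓
  (2) z² = (0)² = 0, and 0 < 9 ✓
  (3) 0 > -3 ✓
  (4) -2 > -3 ✓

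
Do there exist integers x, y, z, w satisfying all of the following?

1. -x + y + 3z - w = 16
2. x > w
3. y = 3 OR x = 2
Yes

Take x = 2, y = 19, z = 0, w = 1. Substituting into each constraint:
  (1) (-2) + 19 + 3(0) + (-1) = 16 ✓
  (2) 2 > 1 ✓
  (3) x = 2, target 2 ✓ (second branch holds)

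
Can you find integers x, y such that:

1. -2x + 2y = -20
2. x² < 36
Yes

Take x = 0, y = -10. Substituting into each constraint:
  (1) -2(0) + 2(-10) = -20 ✓
  (2) x² = (0)² = 0, and 0 < 36 ✓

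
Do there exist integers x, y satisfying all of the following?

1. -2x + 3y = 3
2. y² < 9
Yes

Take x = 0, y = 1. Substituting into each constraint:
  (1) -2(0) + 3(1) = 3 ✓
  (2) y² = (1)² = 1, and 1 < 9 ✓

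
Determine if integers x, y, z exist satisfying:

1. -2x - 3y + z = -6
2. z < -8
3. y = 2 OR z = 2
Yes

Take x = -5, y = 2, z = -10. Substituting into each constraint:
  (1) -2(-5) - 3(2) + (-10) = -6 ✓
  (2) -10 < -8 ✓
  (3) y = 2, target 2 ✓ (first branch holds)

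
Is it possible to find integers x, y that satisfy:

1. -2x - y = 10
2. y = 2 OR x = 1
Yes

Take x = -6, y = 2. Substituting into each constraint:
  (1) -2(-6) + (-2) = 10 ✓
  (2) y = 2, target 2 ✓ (first branch holds)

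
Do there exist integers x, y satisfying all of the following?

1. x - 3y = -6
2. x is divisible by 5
Yes

Take x = 0, y = 2. Substituting into each constraint:
  (1) 0 - 3(2) = -6 ✓
  (2) 0 = 5 × 0, remainder 0 ✓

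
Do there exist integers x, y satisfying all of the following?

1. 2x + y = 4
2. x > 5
Yes

Take x = 6, y = -8. Substituting into each constraint:
  (1) 2(6) + (-8) = 4 ✓
  (2) 6 > 5 ✓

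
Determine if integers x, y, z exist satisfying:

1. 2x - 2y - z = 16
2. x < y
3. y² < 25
Yes

Take x = 0, y = 1, z = -18. Substituting into each constraint:
  (1) 2(0) - 2(1) + 18 = 16 ✓
  (2) 0 < 1 ✓
  (3) y² = (1)² = 1, and 1 < 25 ✓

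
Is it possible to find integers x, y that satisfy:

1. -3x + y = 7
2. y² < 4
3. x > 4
No

The full constraint system is jointly infeasible over the integers. Each constraint and what it forces:

  - -3x + y = 7: is a linear equation tying the variables together
  - y² < 4: restricts y to |y| ≤ 1
  - x > 4: bounds one variable relative to a constant

Range argument: with x ∈ [5, ∞], y ∈ [-1, 1], the left side of the equation is at most -14, but the right side is 7 > -14. No integer solution exists.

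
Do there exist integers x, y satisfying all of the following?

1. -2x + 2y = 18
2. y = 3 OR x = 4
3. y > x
Yes

Take x = -6, y = 3. Substituting into each constraint:
  (1) -2(-6) + 2(3) = 18 ✓
  (2) y = 3, target 3 ✓ (first branch holds)
  (3) 3 > -6 ✓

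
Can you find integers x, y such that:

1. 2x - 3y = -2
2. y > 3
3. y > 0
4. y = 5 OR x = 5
Yes

Take x = 5, y = 4. Substituting into each constraint:
  (1) 2(5) - 3(4) = -2 ✓
  (2) 4 > 3 ✓
  (3) 4 > 0 ✓
  (4) x = 5, target 5 ✓ (second branch holds)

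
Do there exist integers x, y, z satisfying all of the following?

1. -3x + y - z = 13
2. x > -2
Yes

Take x = -1, y = 10, z = 0. Substituting into each constraint:
  (1) -3(-1) + 10 + 0 = 13 ✓
  (2) -1 > -2 ✓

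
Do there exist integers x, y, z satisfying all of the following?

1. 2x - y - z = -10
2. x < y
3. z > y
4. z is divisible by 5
Yes

Take x = -1, y = 3, z = 5. Substituting into each constraint:
  (1) 2(-1) + (-3) + (-5) = -10 ✓
  (2) -1 < 3 ✓
  (3) 5 > 3 ✓
  (4) 5 = 5 × 1, remainder 0 ✓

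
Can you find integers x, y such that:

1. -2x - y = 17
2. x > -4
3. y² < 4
No

The full constraint system is jointly infeasible over the integers. Each constraint and what it forces:

  - -2x - y = 17: is a linear equation tying the variables together
  - x > -4: bounds one variable relative to a constant
  - y² < 4: restricts y to |y| ≤ 1

Range argument: with x ∈ [-3, ∞], y ∈ [-1, 1], the left side of the equation is at most 7, but the right side is 17 > 7. No integer solution exists.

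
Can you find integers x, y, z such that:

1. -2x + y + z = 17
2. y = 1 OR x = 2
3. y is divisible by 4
Yes

Take x = 2, y = 0, z = 21. Substituting into each constraint:
  (1) -2(2) + 0 + 21 = 17 ✓
  (2) x = 2, target 2 ✓ (second branch holds)
  (3) 0 = 4 × 0, remainder 0 ✓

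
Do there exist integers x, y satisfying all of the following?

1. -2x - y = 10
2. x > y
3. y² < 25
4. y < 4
Yes

Take x = -3, y = -4. Substituting into each constraint:
  (1) -2(-3) + 4 = 10 ✓
  (2) -3 > -4 ✓
  (3) y² = (-4)² = 16, and 16 < 25 ✓
  (4) -4 < 4 ✓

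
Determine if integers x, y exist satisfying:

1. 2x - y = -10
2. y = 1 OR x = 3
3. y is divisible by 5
No

The full constraint system is jointly infeasible over the integers. Each constraint and what it forces:

  - 2x - y = -10: is a linear equation tying the variables together
  - y = 1 OR x = 3: forces a choice: either y = 1 or x = 3
  - y is divisible by 5: restricts y to multiples of 5

Split on the disjunction (y = 1 OR x = 3):
  • If y = 1: this contradicts the divisibility constraint — 1 is not a multiple of 5.
  • If x = 3: with x = 3, writing y = 5y', every remaining term of the linear equation is divisible by 5, so the left side is ≡ 0 (mod 5); but the right side -16 ≡ 4 (mod 5). No integers can satisfy it.
Both branches are infeasible, so the system has no integer solution.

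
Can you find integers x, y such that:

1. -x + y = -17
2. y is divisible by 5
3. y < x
Yes

Take x = 17, y = 0. Substituting into each constraint:
  (1) (-17) + 0 = -17 ✓
  (2) 0 = 5 × 0, remainder 0 ✓
  (3) 0 < 17 ✓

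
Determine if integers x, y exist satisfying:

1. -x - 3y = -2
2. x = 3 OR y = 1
Yes

Take x = -1, y = 1. Substituting into each constraint:
  (1) 1 - 3(1) = -2 ✓
  (2) y = 1, target 1 ✓ (second branch holds)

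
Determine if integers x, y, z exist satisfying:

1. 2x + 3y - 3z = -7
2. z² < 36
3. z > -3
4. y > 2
Yes

Take x = -8, y = 3, z = 0. Substituting into each constraint:
  (1) 2(-8) + 3(3) - 3(0) = -7 ✓
  (2) z² = (0)² = 0, and 0 < 36 ✓
  (3) 0 > -3 ✓
  (4) 3 > 2 ✓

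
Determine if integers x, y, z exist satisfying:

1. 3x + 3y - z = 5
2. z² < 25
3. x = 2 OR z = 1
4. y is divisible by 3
Yes

Take x = -1, y = 3, z = 1. Substituting into each constraint:
  (1) 3(-1) + 3(3) + (-1) = 5 ✓
  (2) z² = (1)² = 1, and 1 < 25 ✓
  (3) z = 1, target 1 ✓ (second branch holds)
  (4) 3 = 3 × 1, remainder 0 ✓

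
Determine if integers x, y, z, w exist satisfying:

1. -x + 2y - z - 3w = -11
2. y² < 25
Yes

Take x = 0, y = 0, z = 11, w = 0. Substituting into each constraint:
  (1) 0 + 2(0) + (-11) - 3(0) = -11 ✓
  (2) y² = (0)² = 0, and 0 < 25 ✓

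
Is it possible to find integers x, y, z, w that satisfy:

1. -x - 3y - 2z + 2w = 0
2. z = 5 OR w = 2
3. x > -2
Yes

Take x = 0, y = -4, z = 5, w = -1. Substituting into each constraint:
  (1) 0 - 3(-4) - 2(5) + 2(-1) = 0 ✓
  (2) z = 5, target 5 ✓ (first branch holds)
  (3) 0 > -2 ✓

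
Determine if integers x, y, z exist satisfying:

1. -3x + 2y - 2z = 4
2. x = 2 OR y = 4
Yes

Take x = 2, y = 0, z = -5. Substituting into each constraint:
  (1) -3(2) + 2(0) - 2(-5) = 4 ✓
  (2) x = 2, target 2 ✓ (first branch holds)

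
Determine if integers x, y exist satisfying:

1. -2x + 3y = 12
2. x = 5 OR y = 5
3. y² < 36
No

A contradictory subset is {-2x + 3y = 12, x = 5 OR y = 5}. No integer assignment can satisfy these jointly:

  - -2x + 3y = 12: is a linear equation tying the variables together
  - x = 5 OR y = 5: forces a choice: either x = 5 or y = 5

Split on the disjunction (x = 5 OR y = 5):
  • If x = 5: with x = 5, every remaining term of the linear equation is divisible by 3, so the left side is ≡ 0 (mod 3); but the right side 22 ≡ 1 (mod 3). No integers can satisfy it.
  • If y = 5: with y = 5, every remaining term of the linear equation is divisible by 2, so the left side is ≡ 0 (mod 2); but the right side -3 ≡ 1 (mod 2). No integers can satisfy it.
Both branches are infeasible, so the system has no integer solution.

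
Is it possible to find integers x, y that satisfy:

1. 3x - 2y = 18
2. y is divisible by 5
Yes

Take x = 6, y = 0. Substituting into each constraint:
  (1) 3(6) - 2(0) = 18 ✓
  (2) 0 = 5 × 0, remainder 0 ✓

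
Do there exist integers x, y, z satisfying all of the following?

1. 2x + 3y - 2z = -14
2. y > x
Yes

Take x = 1, y = 2, z = 11. Substituting into each constraint:
  (1) 2(1) + 3(2) - 2(11) = -14 ✓
  (2) 2 > 1 ✓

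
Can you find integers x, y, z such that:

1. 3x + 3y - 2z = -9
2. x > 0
Yes

Take x = 1, y = 0, z = 6. Substituting into each constraint:
  (1) 3(1) + 3(0) - 2(6) = -9 ✓
  (2) 1 > 0 ✓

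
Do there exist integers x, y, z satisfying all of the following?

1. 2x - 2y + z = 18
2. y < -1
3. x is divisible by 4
Yes

Take x = 0, y = -9, z = 0. Substituting into each constraint:
  (1) 2(0) - 2(-9) + 0 = 18 ✓
  (2) -9 < -1 ✓
  (3) 0 = 4 × 0, remainder 0 ✓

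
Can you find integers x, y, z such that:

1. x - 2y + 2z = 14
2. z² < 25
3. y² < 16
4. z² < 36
Yes

Take x = 14, y = 0, z = 0. Substituting into each constraint:
  (1) 14 - 2(0) + 2(0) = 14 ✓
  (2) z² = (0)² = 0, and 0 < 25 ✓
  (3) y² = (0)² = 0, and 0 < 16 ✓
  (4) z² = (0)² = 0, and 0 < 36 ✓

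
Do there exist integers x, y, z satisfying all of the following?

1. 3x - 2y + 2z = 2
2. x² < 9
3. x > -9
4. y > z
Yes

Take x = 2, y = 2, z = 0. Substituting into each constraint:
  (1) 3(2) - 2(2) + 2(0) = 2 ✓
  (2) x² = (2)² = 4, and 4 < 9 ✓
  (3) 2 > -9 ✓
  (4) 2 > 0 ✓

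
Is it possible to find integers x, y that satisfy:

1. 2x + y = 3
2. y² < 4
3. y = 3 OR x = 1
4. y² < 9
Yes

Take x = 1, y = 1. Substituting into each constraint:
  (1) 2(1) + 1 = 3 ✓
  (2) y² = (1)² = 1, and 1 < 4 ✓
  (3) x = 1, target 1 ✓ (second branch holds)
  (4) y² = (1)² = 1, and 1 < 9 ✓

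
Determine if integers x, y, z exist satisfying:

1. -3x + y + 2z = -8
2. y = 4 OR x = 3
Yes

Take x = 3, y = 1, z = 0. Substituting into each constraint:
  (1) -3(3) + 1 + 2(0) = -8 ✓
  (2) x = 3, target 3 ✓ (second branch holds)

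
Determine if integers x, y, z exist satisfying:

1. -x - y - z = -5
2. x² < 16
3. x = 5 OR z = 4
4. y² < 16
Yes

Take x = 1, y = 0, z = 4. Substituting into each constraint:
  (1) (-1) + 0 + (-4) = -5 ✓
  (2) x² = (1)² = 1, and 1 < 16 ✓
  (3) z = 4, target 4 ✓ (second branch holds)
  (4) y² = (0)² = 0, and 0 < 16 ✓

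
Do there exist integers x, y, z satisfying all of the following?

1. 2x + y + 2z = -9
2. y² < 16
Yes

Take x = 0, y = -1, z = -4. Substituting into each constraint:
  (1) 2(0) + (-1) + 2(-4) = -9 ✓
  (2) y² = (-1)² = 1, and 1 < 16 ✓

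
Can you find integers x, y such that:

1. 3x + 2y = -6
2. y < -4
Yes

Take x = 2, y = -6. Substituting into each constraint:
  (1) 3(2) + 2(-6) = -6 ✓
  (2) -6 < -4 ✓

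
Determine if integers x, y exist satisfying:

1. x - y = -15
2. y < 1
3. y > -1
Yes

Take x = -15, y = 0. Substituting into each constraint:
  (1) (-15) + 0 = -15 ✓
  (2) 0 < 1 ✓
  (3) 0 > -1 ✓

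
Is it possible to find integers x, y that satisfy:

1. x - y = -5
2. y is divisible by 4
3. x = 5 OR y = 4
Yes

Take x = -1, y = 4. Substituting into each constraint:
  (1) (-1) + (-4) = -5 ✓
  (2) 4 = 4 × 1, remainder 0 ✓
  (3) y = 4, target 4 ✓ (second branch holds)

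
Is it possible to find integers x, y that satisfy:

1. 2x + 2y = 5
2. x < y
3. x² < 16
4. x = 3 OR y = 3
No

Even the single constraint (2x + 2y = 5) is infeasible over the integers.

  - 2x + 2y = 5: every term on the left is divisible by 2, so the LHS ≡ 0 (mod 2), but the RHS 5 is not — no integer solution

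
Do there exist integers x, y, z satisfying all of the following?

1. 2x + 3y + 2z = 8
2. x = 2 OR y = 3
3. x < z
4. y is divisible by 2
Yes

Take x = 2, y = -2, z = 5. Substituting into each constraint:
  (1) 2(2) + 3(-2) + 2(5) = 8 ✓
  (2) x = 2, target 2 ✓ (first branch holds)
  (3) 2 < 5 ✓
  (4) -2 = 2 × -1, remainder 0 ✓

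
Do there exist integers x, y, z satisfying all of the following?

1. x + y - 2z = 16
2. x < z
Yes

Take x = 0, y = 18, z = 1. Substituting into each constraint:
  (1) 0 + 18 - 2(1) = 16 ✓
  (2) 0 < 1 ✓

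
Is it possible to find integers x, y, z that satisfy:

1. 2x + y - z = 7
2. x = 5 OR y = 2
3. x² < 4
Yes

Take x = 0, y = 2, z = -5. Substituting into each constraint:
  (1) 2(0) + 2 + 5 = 7 ✓
  (2) y = 2, target 2 ✓ (second branch holds)
  (3) x² = (0)² = 0, and 0 < 4 ✓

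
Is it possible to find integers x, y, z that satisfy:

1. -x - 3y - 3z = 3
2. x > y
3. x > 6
Yes

Take x = 9, y = 0, z = -4. Substituting into each constraint:
  (1) (-9) - 3(0) - 3(-4) = 3 ✓
  (2) 9 > 0 ✓
  (3) 9 > 6 ✓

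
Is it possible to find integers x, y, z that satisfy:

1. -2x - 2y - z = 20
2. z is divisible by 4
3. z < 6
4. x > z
Yes

Take x = 1, y = -11, z = 0. Substituting into each constraint:
  (1) -2(1) - 2(-11) + 0 = 20 ✓
  (2) 0 = 4 × 0, remainder 0 ✓
  (3) 0 < 6 ✓
  (4) 1 > 0 ✓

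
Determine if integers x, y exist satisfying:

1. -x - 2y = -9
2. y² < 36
Yes

Take x = 9, y = 0. Substituting into each constraint:
  (1) (-9) - 2(0) = -9 ✓
  (2) y² = (0)² = 0, and 0 < 36 ✓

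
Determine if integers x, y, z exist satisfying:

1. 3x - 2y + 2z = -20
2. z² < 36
Yes

Take x = 0, y = 10, z = 0. Substituting into each constraint:
  (1) 3(0) - 2(10) + 2(0) = -20 ✓
  (2) z² = (0)² = 0, and 0 < 36 ✓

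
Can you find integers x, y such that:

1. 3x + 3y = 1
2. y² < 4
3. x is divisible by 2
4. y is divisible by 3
No

Even the single constraint (3x + 3y = 1) is infeasible over the integers.

  - 3x + 3y = 1: every term on the left is divisible by 3, so the LHS ≡ 0 (mod 3), but the RHS 1 is not — no integer solution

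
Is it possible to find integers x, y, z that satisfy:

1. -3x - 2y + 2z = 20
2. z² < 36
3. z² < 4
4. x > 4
Yes

Take x = 6, y = -19, z = 0. Substituting into each constraint:
  (1) -3(6) - 2(-19) + 2(0) = 20 ✓
  (2) z² = (0)² = 0, and 0 < 36 ✓
  (3) z² = (0)² = 0, and 0 < 4 ✓
  (4) 6 > 4 ✓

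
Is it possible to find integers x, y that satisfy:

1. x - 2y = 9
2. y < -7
Yes

Take x = -7, y = -8. Substituting into each constraint:
  (1) (-7) - 2(-8) = 9 ✓
  (2) -8 < -7 ✓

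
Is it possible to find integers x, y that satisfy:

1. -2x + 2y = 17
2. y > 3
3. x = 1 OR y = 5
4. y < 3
No

Even the single constraint (-2x + 2y = 17) is infeasible over the integers.

  - -2x + 2y = 17: every term on the left is divisible by 2, so the LHS ≡ 0 (mod 2), but the RHS 17 is not — no integer solution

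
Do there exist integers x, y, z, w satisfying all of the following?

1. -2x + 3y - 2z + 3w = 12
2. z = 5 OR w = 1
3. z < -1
Yes

Take x = -1, y = 1, z = -2, w = 1. Substituting into each constraint:
  (1) -2(-1) + 3(1) - 2(-2) + 3(1) = 12 ✓
  (2) w = 1, target 1 ✓ (second branch holds)
  (3) -2 < -1 ✓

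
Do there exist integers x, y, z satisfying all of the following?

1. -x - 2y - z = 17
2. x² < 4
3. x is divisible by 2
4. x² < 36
Yes

Take x = 0, y = -9, z = 1. Substituting into each constraint:
  (1) 0 - 2(-9) + (-1) = 17 ✓
  (2) x² = (0)² = 0, and 0 < 4 ✓
  (3) 0 = 2 × 0, remainder 0 ✓
  (4) x² = (0)² = 0, and 0 < 36 ✓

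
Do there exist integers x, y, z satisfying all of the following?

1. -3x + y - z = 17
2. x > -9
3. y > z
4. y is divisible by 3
Yes

Take x = -5, y = 0, z = -2. Substituting into each constraint:
  (1) -3(-5) + 0 + 2 = 17 ✓
  (2) -5 > -9 ✓
  (3) 0 > -2 ✓
  (4) 0 = 3 × 0, remainder 0 ✓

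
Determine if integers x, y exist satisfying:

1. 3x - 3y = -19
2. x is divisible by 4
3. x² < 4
No

Even the single constraint (3x - 3y = -19) is infeasible over the integers.

  - 3x - 3y = -19: every term on the left is divisible by 3, so the LHS ≡ 0 (mod 3), but the RHS -19 is not — no integer solution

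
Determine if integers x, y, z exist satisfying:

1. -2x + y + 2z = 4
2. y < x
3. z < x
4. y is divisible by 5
Yes

Take x = 11, y = 10, z = 8. Substituting into each constraint:
  (1) -2(11) + 10 + 2(8) = 4 ✓
  (2) 10 < 11 ✓
  (3) 8 < 11 ✓
  (4) 10 = 5 × 2, remainder 0 ✓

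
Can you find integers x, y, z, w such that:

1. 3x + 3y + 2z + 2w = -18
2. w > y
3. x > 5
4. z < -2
Yes

Take x = 6, y = 0, z = -19, w = 1. Substituting into each constraint:
  (1) 3(6) + 3(0) + 2(-19) + 2(1) = -18 ✓
  (2) 1 > 0 ✓
  (3) 6 > 5 ✓
  (4) -19 < -2 ✓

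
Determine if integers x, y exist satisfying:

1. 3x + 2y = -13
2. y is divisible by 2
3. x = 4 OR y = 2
No

A contradictory subset is {3x + 2y = -13, x = 4 OR y = 2}. No integer assignment can satisfy these jointly:

  - 3x + 2y = -13: is a linear equation tying the variables together
  - x = 4 OR y = 2: forces a choice: either x = 4 or y = 2

Split on the disjunction (x = 4 OR y = 2):
  • If x = 4: with x = 4, every remaining term of the linear equation is divisible by 2, so the left side is ≡ 0 (mod 2); but the right side -25 ≡ 1 (mod 2). No integers can satisfy it.
  • If y = 2: with y = 2, every remaining term of the linear equation is divisible by 3, so the left side is ≡ 0 (mod 3); but the right side -17 ≡ 1 (mod 3). No integers can satisfy it.
Both branches are infeasible, so the system has no integer solution.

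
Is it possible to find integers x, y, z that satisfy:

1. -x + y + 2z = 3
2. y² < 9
Yes

Take x = 0, y = 1, z = 1. Substituting into each constraint:
  (1) 0 + 1 + 2(1) = 3 ✓
  (2) y² = (1)² = 1, and 1 < 9 ✓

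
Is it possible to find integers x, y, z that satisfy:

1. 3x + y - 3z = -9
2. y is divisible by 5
Yes

Take x = 0, y = 0, z = 3. Substituting into each constraint:
  (1) 3(0) + 0 - 3(3) = -9 ✓
  (2) 0 = 5 × 0, remainder 0 ✓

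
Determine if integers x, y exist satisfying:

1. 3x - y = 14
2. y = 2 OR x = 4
Yes

Take x = 4, y = -2. Substituting into each constraint:
  (1) 3(4) + 2 = 14 ✓
  (2) x = 4, target 4 ✓ (second branch holds)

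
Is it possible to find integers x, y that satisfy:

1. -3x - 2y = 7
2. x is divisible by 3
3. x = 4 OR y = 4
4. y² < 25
No

A contradictory subset is {-3x - 2y = 7, x is divisible by 3, x = 4 OR y = 4}. No integer assignment can satisfy these jointly:

  - -3x - 2y = 7: is a linear equation tying the variables together
  - x is divisible by 3: restricts x to multiples of 3
  - x = 4 OR y = 4: forces a choice: either x = 4 or y = 4

Split on the disjunction (x = 4 OR y = 4):
  • If x = 4: this contradicts the divisibility constraint — 4 is not a multiple of 3.
  • If y = 4: with y = 4, writing x = 3x', every remaining term of the linear equation is divisible by 9, so the left side is ≡ 0 (mod 9); but the right side 15 ≡ 6 (mod 9). No integers can satisfy it.
Both branches are infeasible, so the system has no integer solution.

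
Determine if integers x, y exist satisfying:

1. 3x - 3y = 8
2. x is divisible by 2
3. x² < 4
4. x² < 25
No

Even the single constraint (3x - 3y = 8) is infeasible over the integers.

  - 3x - 3y = 8: every term on the left is divisible by 3, so the LHS ≡ 0 (mod 3), but the RHS 8 is not — no integer solution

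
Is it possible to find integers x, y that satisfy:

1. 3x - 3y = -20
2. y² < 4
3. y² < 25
No

Even the single constraint (3x - 3y = -20) is infeasible over the integers.

  - 3x - 3y = -20: every term on the left is divisible by 3, so the LHS ≡ 0 (mod 3), but the RHS -20 is not — no integer solution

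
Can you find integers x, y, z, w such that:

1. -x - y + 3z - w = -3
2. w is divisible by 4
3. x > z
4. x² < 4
Yes

Take x = 0, y = 0, z = -1, w = 0. Substituting into each constraint:
  (1) 0 + 0 + 3(-1) + 0 = -3 ✓
  (2) 0 = 4 × 0, remainder 0 ✓
  (3) 0 > -1 ✓
  (4) x² = (0)² = 0, and 0 < 4 ✓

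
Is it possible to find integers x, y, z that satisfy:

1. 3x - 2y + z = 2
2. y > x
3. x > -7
Yes

Take x = -1, y = 0, z = 5. Substituting into each constraint:
  (1) 3(-1) - 2(0) + 5 = 2 ✓
  (2) 0 > -1 ✓
  (3) -1 > -7 ✓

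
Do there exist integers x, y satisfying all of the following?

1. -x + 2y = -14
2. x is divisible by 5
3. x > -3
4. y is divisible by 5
No

A contradictory subset is {-x + 2y = -14, x is divisible by 5, y is divisible by 5}. No integer assignment can satisfy these jointly:

  - -x + 2y = -14: is a linear equation tying the variables together
  - x is divisible by 5: restricts x to multiples of 5
  - y is divisible by 5: restricts y to multiples of 5

Modular obstruction: writing x = 5x' and writing y = 5y', every remaining term of the linear equation is divisible by 5, so the left side is ≡ 0 (mod 5); but the right side -14 ≡ 1 (mod 5). No integers can satisfy it.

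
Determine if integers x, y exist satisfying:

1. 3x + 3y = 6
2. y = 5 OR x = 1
Yes

Take x = -3, y = 5. Substituting into each constraint:
  (1) 3(-3) + 3(5) = 6 ✓
  (2) y = 5, target 5 ✓ (first branch holds)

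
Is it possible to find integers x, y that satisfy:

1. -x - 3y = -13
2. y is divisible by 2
Yes

Take x = 13, y = 0. Substituting into each constraint:
  (1) (-13) - 3(0) = -13 ✓
  (2) 0 = 2 × 0, remainder 0 ✓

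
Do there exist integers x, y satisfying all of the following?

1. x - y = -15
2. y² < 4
Yes

Take x = -15, y = 0. Substituting into each constraint:
  (1) (-15) + 0 = -15 ✓
  (2) y² = (0)² = 0, and 0 < 4 ✓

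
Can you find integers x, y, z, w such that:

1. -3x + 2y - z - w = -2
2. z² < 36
Yes

Take x = 0, y = 0, z = 0, w = 2. Substituting into each constraint:
  (1) -3(0) + 2(0) + 0 + (-2) = -2 ✓
  (2) z² = (0)² = 0, and 0 < 36 ✓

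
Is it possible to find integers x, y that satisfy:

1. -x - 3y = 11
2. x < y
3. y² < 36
Yes

Take x = -5, y = -2. Substituting into each constraint:
  (1) 5 - 3(-2) = 11 ✓
  (2) -5 < -2 ✓
  (3) y² = (-2)² = 4, and 4 < 36 ✓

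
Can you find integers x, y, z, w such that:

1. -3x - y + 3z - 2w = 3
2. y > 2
Yes

Take x = -2, y = 3, z = 0, w = 0. Substituting into each constraint:
  (1) -3(-2) + (-3) + 3(0) - 2(0) = 3 ✓
  (2) 3 > 2 ✓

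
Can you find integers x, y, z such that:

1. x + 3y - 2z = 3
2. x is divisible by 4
Yes

Take x = 0, y = 1, z = 0. Substituting into each constraint:
  (1) 0 + 3(1) - 2(0) = 3 ✓
  (2) 0 = 4 × 0, remainder 0 ✓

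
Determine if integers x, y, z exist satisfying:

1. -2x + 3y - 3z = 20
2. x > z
Yes

Take x = 2, y = 9, z = 1. Substituting into each constraint:
  (1) -2(2) + 3(9) - 3(1) = 20 ✓
  (2) 2 > 1 ✓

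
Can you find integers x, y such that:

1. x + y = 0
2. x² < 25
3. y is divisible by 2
Yes

Take x = 0, y = 0. Substituting into each constraint:
  (1) 0 + 0 = 0 ✓
  (2) x² = (0)² = 0, and 0 < 25 ✓
  (3) 0 = 2 × 0, remainder 0 ✓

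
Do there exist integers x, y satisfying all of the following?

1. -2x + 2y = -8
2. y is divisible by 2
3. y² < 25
Yes

Take x = 4, y = 0. Substituting into each constraint:
  (1) -2(4) + 2(0) = -8 ✓
  (2) 0 = 2 × 0, remainder 0 ✓
  (3) y² = (0)² = 0, and 0 < 25 ✓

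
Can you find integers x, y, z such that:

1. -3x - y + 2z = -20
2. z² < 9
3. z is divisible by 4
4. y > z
Yes

Take x = 6, y = 2, z = 0. Substituting into each constraint:
  (1) -3(6) + (-2) + 2(0) = -20 ✓
  (2) z² = (0)² = 0, and 0 < 9 ✓
  (3) 0 = 4 × 0, remainder 0 ✓
  (4) 2 > 0 ✓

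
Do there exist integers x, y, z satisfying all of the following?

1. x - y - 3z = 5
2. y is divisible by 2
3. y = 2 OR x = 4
Yes

Take x = 4, y = -4, z = 1. Substituting into each constraint:
  (1) 4 + 4 - 3(1) = 5 ✓
  (2) -4 = 2 × -2, remainder 0 ✓
  (3) x = 4, target 4 ✓ (second branch holds)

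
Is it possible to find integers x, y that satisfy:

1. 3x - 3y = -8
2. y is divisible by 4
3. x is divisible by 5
No

Even the single constraint (3x - 3y = -8) is infeasible over the integers.

  - 3x - 3y = -8: every term on the left is divisible by 3, so the LHS ≡ 0 (mod 3), but the RHS -8 is not — no integer solution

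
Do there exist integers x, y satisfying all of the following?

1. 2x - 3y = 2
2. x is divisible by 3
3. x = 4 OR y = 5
No

The full constraint system is jointly infeasible over the integers. Each constraint and what it forces:

  - 2x - 3y = 2: is a linear equation tying the variables together
  - x is divisible by 3: restricts x to multiples of 3
  - x = 4 OR y = 5: forces a choice: either x = 4 or y = 5

Modular obstruction: writing x = 3x', every remaining term of the linear equation is divisible by 3, so the left side is ≡ 0 (mod 3); but the right side 2 ≡ 2 (mod 3). No integers can satisfy it.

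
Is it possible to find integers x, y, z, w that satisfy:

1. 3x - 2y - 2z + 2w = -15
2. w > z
Yes

Take x = 1, y = 10, z = 0, w = 1. Substituting into each constraint:
  (1) 3(1) - 2(10) - 2(0) + 2(1) = -15 ✓
  (2) 1 > 0 ✓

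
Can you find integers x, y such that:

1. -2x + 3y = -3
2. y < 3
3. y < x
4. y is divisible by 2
No

A contradictory subset is {-2x + 3y = -3, y is divisible by 2}. No integer assignment can satisfy these jointly:

  - -2x + 3y = -3: is a linear equation tying the variables together
  - y is divisible by 2: restricts y to multiples of 2

Modular obstruction: writing y = 2y', every remaining term of the linear equation is divisible by 2, so the left side is ≡ 0 (mod 2); but the right side -3 ≡ 1 (mod 2). No integers can satisfy it.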